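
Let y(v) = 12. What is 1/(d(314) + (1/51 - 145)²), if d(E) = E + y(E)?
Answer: 2601/55519162 ≈ 4.6849e-5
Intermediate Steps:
d(E) = 12 + E (d(E) = E + 12 = 12 + E)
1/(d(314) + (1/51 - 145)²) = 1/((12 + 314) + (1/51 - 145)²) = 1/(326 + (1/51 - 145)²) = 1/(326 + (-7394/51)²) = 1/(326 + 54671236/2601) = 1/(55519162/2601) = 2601/55519162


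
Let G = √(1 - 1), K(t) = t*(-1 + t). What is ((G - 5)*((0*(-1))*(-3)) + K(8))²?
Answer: 3136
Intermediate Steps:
G = 0 (G = √0 = 0)
((G - 5)*((0*(-1))*(-3)) + K(8))² = ((0 - 5)*((0*(-1))*(-3)) + 8*(-1 + 8))² = (-0*(-3) + 8*7)² = (-5*0 + 56)² = (0 + 56)² = 56² = 3136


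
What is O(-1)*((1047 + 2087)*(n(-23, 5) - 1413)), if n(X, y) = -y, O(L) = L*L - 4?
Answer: 13332036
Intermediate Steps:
O(L) = -4 + L**2 (O(L) = L**2 - 4 = -4 + L**2)
O(-1)*((1047 + 2087)*(n(-23, 5) - 1413)) = (-4 + (-1)**2)*((1047 + 2087)*(-1*5 - 1413)) = (-4 + 1)*(3134*(-5 - 1413)) = -9402*(-1418) = -3*(-4444012) = 13332036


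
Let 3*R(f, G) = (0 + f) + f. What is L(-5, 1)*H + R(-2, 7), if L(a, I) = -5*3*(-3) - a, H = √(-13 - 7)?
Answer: -4/3 + 100*I*√5 ≈ -1.3333 + 223.61*I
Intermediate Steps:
R(f, G) = 2*f/3 (R(f, G) = ((0 + f) + f)/3 = (f + f)/3 = (2*f)/3 = 2*f/3)
H = 2*I*√5 (H = √(-20) = 2*I*√5 ≈ 4.4721*I)
L(a, I) = 45 - a (L(a, I) = -15*(-3) - a = 45 - a)
L(-5, 1)*H + R(-2, 7) = (45 - 1*(-5))*(2*I*√5) + (⅔)*(-2) = (45 + 5)*(2*I*√5) - 4/3 = 50*(2*I*√5) - 4/3 = 100*I*√5 - 4/3 = -4/3 + 100*I*√5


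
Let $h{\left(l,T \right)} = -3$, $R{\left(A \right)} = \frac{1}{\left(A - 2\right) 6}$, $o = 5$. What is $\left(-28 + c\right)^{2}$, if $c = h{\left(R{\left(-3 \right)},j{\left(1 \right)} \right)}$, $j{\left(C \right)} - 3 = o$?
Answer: $961$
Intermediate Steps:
$j{\left(C \right)} = 8$ ($j{\left(C \right)} = 3 + 5 = 8$)
$R{\left(A \right)} = \frac{1}{6 \left(-2 + A\right)}$ ($R{\left(A \right)} = \frac{1}{-2 + A} \frac{1}{6} = \frac{1}{6 \left(-2 + A\right)}$)
$c = -3$
$\left(-28 + c\right)^{2} = \left(-28 - 3\right)^{2} = \left(-31\right)^{2} = 961$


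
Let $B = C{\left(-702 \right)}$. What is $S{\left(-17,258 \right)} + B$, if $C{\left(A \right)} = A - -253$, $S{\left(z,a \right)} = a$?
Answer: $-191$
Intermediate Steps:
$C{\left(A \right)} = 253 + A$ ($C{\left(A \right)} = A + 253 = 253 + A$)
$B = -449$ ($B = 253 - 702 = -449$)
$S{\left(-17,258 \right)} + B = 258 - 449 = -191$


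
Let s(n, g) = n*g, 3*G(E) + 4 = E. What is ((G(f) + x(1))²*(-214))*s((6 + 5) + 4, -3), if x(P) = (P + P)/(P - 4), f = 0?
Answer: 38520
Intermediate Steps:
G(E) = -4/3 + E/3
x(P) = 2*P/(-4 + P) (x(P) = (2*P)/(-4 + P) = 2*P/(-4 + P))
s(n, g) = g*n
((G(f) + x(1))²*(-214))*s((6 + 5) + 4, -3) = (((-4/3 + (⅓)*0) + 2*1/(-4 + 1))²*(-214))*(-3*((6 + 5) + 4)) = (((-4/3 + 0) + 2*1/(-3))²*(-214))*(-3*(11 + 4)) = ((-4/3 + 2*1*(-⅓))²*(-214))*(-3*15) = ((-4/3 - ⅔)²*(-214))*(-45) = ((-2)²*(-214))*(-45) = (4*(-214))*(-45) = -856*(-45) = 38520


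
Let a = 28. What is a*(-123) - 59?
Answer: -3503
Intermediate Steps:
a*(-123) - 59 = 28*(-123) - 59 = -3444 - 59 = -3503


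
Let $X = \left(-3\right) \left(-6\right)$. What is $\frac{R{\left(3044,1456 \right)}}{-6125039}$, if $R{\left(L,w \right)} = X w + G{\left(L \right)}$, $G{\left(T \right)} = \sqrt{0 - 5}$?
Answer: $- \frac{26208}{6125039} - \frac{i \sqrt{5}}{6125039} \approx -0.0042788 - 3.6507 \cdot 10^{-7} i$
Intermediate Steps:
$G{\left(T \right)} = i \sqrt{5}$ ($G{\left(T \right)} = \sqrt{-5} = i \sqrt{5}$)
$X = 18$
$R{\left(L,w \right)} = 18 w + i \sqrt{5}$
$\frac{R{\left(3044,1456 \right)}}{-6125039} = \frac{18 \cdot 1456 + i \sqrt{5}}{-6125039} = \left(26208 + i \sqrt{5}\right) \left(- \frac{1}{6125039}\right) = - \frac{26208}{6125039} - \frac{i \sqrt{5}}{6125039}$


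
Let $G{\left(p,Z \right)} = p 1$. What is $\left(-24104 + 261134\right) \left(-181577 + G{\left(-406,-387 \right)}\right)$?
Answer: $-43135430490$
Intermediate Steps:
$G{\left(p,Z \right)} = p$
$\left(-24104 + 261134\right) \left(-181577 + G{\left(-406,-387 \right)}\right) = \left(-24104 + 261134\right) \left(-181577 - 406\right) = 237030 \left(-181983\right) = -43135430490$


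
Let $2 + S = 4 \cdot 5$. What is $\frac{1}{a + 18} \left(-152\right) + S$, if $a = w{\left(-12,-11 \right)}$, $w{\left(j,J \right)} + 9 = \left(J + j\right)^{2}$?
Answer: $\frac{4766}{269} \approx 17.717$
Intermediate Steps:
$w{\left(j,J \right)} = -9 + \left(J + j\right)^{2}$
$S = 18$ ($S = -2 + 4 \cdot 5 = -2 + 20 = 18$)
$a = 520$ ($a = -9 + \left(-11 - 12\right)^{2} = -9 + \left(-23\right)^{2} = -9 + 529 = 520$)
$\frac{1}{a + 18} \left(-152\right) + S = \frac{1}{520 + 18} \left(-152\right) + 18 = \frac{1}{538} \left(-152\right) + 18 = - \frac{76}{269} + 18 = \frac{4766}{269}$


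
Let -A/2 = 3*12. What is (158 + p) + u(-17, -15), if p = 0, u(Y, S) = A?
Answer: 86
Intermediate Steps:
A = -72 (A = -6*12 = -2*36 = -72)
u(Y, S) = -72
(158 + p) + u(-17, -15) = (158 + 0) - 72 = 158 - 72 = 86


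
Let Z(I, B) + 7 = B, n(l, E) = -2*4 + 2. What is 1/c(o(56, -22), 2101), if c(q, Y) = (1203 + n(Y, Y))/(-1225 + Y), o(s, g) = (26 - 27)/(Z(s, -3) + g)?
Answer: 292/399 ≈ 0.73183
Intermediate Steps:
n(l, E) = -6 (n(l, E) = -8 + 2 = -6)
Z(I, B) = -7 + B
o(s, g) = -1/(-10 + g) (o(s, g) = (26 - 27)/((-7 - 3) + g) = -1/(-10 + g))
c(q, Y) = 1197/(-1225 + Y) (c(q, Y) = (1203 - 6)/(-1225 + Y) = 1197/(-1225 + Y))
1/c(o(56, -22), 2101) = 1/(1197/(-1225 + 2101)) = 1/(1197/876) = 1/(1197*(1/876)) = 1/(399/292) = 292/399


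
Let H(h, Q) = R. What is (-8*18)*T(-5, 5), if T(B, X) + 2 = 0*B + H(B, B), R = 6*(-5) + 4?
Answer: 4032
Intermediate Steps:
R = -26 (R = -30 + 4 = -26)
H(h, Q) = -26
T(B, X) = -28 (T(B, X) = -2 + (0*B - 26) = -2 + (0 - 26) = -2 - 26 = -28)
(-8*18)*T(-5, 5) = -8*18*(-28) = -144*(-28) = 4032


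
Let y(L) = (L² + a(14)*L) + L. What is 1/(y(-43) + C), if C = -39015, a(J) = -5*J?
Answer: -1/34199 ≈ -2.9241e-5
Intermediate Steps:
y(L) = L² - 69*L (y(L) = (L² + (-5*14)*L) + L = (L² - 70*L) + L = L² - 69*L)
1/(y(-43) + C) = 1/(-43*(-69 - 43) - 39015) = 1/(-43*(-112) - 39015) = 1/(4816 - 39015) = 1/(-34199) = -1/34199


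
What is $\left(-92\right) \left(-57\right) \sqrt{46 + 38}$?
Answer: $10488 \sqrt{21} \approx 48062.0$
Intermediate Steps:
$\left(-92\right) \left(-57\right) \sqrt{46 + 38} = 5244 \sqrt{84} = 5244 \cdot 2 \sqrt{21} = 10488 \sqrt{21}$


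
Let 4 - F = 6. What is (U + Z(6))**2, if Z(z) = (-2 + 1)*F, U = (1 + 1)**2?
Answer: 36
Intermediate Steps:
U = 4 (U = 2**2 = 4)
F = -2 (F = 4 - 1*6 = 4 - 6 = -2)
Z(z) = 2 (Z(z) = (-2 + 1)*(-2) = -1*(-2) = 2)
(U + Z(6))**2 = (4 + 2)**2 = 6**2 = 36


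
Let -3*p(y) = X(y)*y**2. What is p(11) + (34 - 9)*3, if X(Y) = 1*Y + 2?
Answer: -1348/3 ≈ -449.33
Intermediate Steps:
X(Y) = 2 + Y (X(Y) = Y + 2 = 2 + Y)
p(y) = -y**2*(2 + y)/3 (p(y) = -(2 + y)*y**2/3 = -y**2*(2 + y)/3)
p(11) + (34 - 9)*3 = (1/3)*11**2*(-2 - 1*11) + (34 - 9)*3 = (1/3)*121*(-2 - 11) + 25*3 = (1/3)*121*(-13) + 75 = -1573/3 + 75 = -1348/3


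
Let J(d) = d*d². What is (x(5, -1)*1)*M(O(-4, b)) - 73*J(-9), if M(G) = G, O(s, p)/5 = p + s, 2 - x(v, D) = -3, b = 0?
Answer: 53117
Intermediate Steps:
x(v, D) = 5 (x(v, D) = 2 - 1*(-3) = 2 + 3 = 5)
O(s, p) = 5*p + 5*s (O(s, p) = 5*(p + s) = 5*p + 5*s)
J(d) = d³
(x(5, -1)*1)*M(O(-4, b)) - 73*J(-9) = (5*1)*(5*0 + 5*(-4)) - 73*(-9)³ = 5*(0 - 20) - 73*(-729) = 5*(-20) + 53217 = -100 + 53217 = 53117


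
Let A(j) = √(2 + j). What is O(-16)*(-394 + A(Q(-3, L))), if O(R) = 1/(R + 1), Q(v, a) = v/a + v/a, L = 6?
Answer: 131/5 ≈ 26.200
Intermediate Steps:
Q(v, a) = 2*v/a
O(R) = 1/(1 + R)
O(-16)*(-394 + A(Q(-3, L))) = (-394 + √(2 + 2*(-3)/6))/(1 - 16) = (-394 + √(2 + 2*(-3)*(⅙)))/(-15) = -(-394 + √(2 - 1))/15 = -(-394 + √1)/15 = -(-394 + 1)/15 = -1/15*(-393) = 131/5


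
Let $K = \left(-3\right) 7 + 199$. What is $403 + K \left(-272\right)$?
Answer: $-48013$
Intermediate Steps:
$K = 178$ ($K = -21 + 199 = 178$)
$403 + K \left(-272\right) = 403 + 178 \left(-272\right) = 403 - 48416 = -48013$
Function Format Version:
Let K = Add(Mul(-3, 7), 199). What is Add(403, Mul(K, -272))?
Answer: -48013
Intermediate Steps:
K = 178 (K = Add(-21, 199) = 178)
Add(403, Mul(K, -272)) = Add(403, Mul(178, -272)) = Add(403, -48416) = -48013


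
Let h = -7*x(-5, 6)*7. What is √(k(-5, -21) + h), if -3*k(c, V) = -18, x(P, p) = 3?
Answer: I*√141 ≈ 11.874*I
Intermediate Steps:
k(c, V) = 6 (k(c, V) = -⅓*(-18) = 6)
h = -147 (h = -7*3*7 = -21*7 = -147)
√(k(-5, -21) + h) = √(6 - 147) = √(-141) = I*√141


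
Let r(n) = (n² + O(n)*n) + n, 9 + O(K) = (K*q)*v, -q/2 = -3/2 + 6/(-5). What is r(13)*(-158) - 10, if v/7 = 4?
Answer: -20238112/5 ≈ -4.0476e+6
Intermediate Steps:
v = 28 (v = 7*4 = 28)
q = 27/5 (q = -2*(-3/2 + 6/(-5)) = -2*(-3*½ + 6*(-⅕)) = -2*(-3/2 - 6/5) = -2*(-27/10) = 27/5 ≈ 5.4000)
O(K) = -9 + 756*K/5 (O(K) = -9 + (K*(27/5))*28 = -9 + (27*K/5)*28 = -9 + 756*K/5)
r(n) = n + n² + n*(-9 + 756*n/5) (r(n) = (n² + (-9 + 756*n/5)*n) + n = (n² + n*(-9 + 756*n/5)) + n = n + n² + n*(-9 + 756*n/5))
r(13)*(-158) - 10 = ((⅕)*13*(-40 + 761*13))*(-158) - 10 = ((⅕)*13*(-40 + 9893))*(-158) - 10 = ((⅕)*13*9853)*(-158) - 10 = (128089/5)*(-158) - 10 = -20238062/5 - 10 = -20238112/5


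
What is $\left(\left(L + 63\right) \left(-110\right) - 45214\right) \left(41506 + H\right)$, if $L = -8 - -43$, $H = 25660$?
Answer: $-3760893004$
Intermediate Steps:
$L = 35$ ($L = -8 + 43 = 35$)
$\left(\left(L + 63\right) \left(-110\right) - 45214\right) \left(41506 + H\right) = \left(\left(35 + 63\right) \left(-110\right) - 45214\right) \left(41506 + 25660\right) = \left(98 \left(-110\right) - 45214\right) 67166 = \left(-10780 - 45214\right) 67166 = \left(-55994\right) 67166 = -3760893004$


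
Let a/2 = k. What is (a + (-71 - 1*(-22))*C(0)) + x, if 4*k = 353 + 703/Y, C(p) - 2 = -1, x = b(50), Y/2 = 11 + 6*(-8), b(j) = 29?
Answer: 607/4 ≈ 151.75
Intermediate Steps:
Y = -74 (Y = 2*(11 + 6*(-8)) = 2*(11 - 48) = 2*(-37) = -74)
x = 29
C(p) = 1 (C(p) = 2 - 1 = 1)
k = 687/8 (k = (353 + 703/(-74))/4 = (353 + 703*(-1/74))/4 = (353 - 19/2)/4 = (¼)*(687/2) = 687/8 ≈ 85.875)
a = 687/4 (a = 2*(687/8) = 687/4 ≈ 171.75)
(a + (-71 - 1*(-22))*C(0)) + x = (687/4 + (-71 - 1*(-22))*1) + 29 = (687/4 + (-71 + 22)*1) + 29 = (687/4 - 49*1) + 29 = (687/4 - 49) + 29 = 491/4 + 29 = 607/4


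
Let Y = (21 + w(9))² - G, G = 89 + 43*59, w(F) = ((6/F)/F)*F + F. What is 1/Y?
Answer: -9/15170 ≈ -0.00059328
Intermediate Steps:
w(F) = F + 6/F (w(F) = (6/F²)*F + F = 6/F + F = F + 6/F)
G = 2626 (G = 89 + 2537 = 2626)
Y = -15170/9 (Y = (21 + (9 + 6/9))² - 1*2626 = (21 + (9 + 6*(⅑)))² - 2626 = (21 + (9 + ⅔))² - 2626 = (21 + 29/3)² - 2626 = (92/3)² - 2626 = 8464/9 - 2626 = -15170/9 ≈ -1685.6)
1/Y = 1/(-15170/9) = -9/15170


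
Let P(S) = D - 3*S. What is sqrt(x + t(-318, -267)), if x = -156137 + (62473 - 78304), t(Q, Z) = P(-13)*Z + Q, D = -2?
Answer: I*sqrt(182165) ≈ 426.81*I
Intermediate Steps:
P(S) = -2 - 3*S
t(Q, Z) = Q + 37*Z (t(Q, Z) = (-2 - 3*(-13))*Z + Q = (-2 + 39)*Z + Q = 37*Z + Q = Q + 37*Z)
x = -171968 (x = -156137 - 15831 = -171968)
sqrt(x + t(-318, -267)) = sqrt(-171968 + (-318 + 37*(-267))) = sqrt(-171968 + (-318 - 9879)) = sqrt(-171968 - 10197) = sqrt(-182165) = I*sqrt(182165)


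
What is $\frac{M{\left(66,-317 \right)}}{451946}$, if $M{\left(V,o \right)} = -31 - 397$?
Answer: $- \frac{214}{225973} \approx -0.00094702$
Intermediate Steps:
$M{\left(V,o \right)} = -428$
$\frac{M{\left(66,-317 \right)}}{451946} = - \frac{428}{451946} = \left(-428\right) \frac{1}{451946} = - \frac{214}{225973}$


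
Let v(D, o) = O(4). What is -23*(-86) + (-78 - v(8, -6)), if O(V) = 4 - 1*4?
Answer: 1900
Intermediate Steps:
O(V) = 0 (O(V) = 4 - 4 = 0)
v(D, o) = 0
-23*(-86) + (-78 - v(8, -6)) = -23*(-86) + (-78 - 1*0) = 1978 + (-78 + 0) = 1978 - 78 = 1900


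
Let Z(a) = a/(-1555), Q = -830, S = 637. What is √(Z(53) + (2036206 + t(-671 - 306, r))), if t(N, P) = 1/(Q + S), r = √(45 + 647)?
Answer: √183399061606269190/300115 ≈ 1427.0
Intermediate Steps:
r = 2*√173 (r = √692 = 2*√173 ≈ 26.306)
t(N, P) = -1/193 (t(N, P) = 1/(-830 + 637) = 1/(-193) = -1/193)
Z(a) = -a/1555 (Z(a) = a*(-1/1555) = -a/1555)
√(Z(53) + (2036206 + t(-671 - 306, r))) = √(-1/1555*53 + (2036206 - 1/193)) = √(-53/1555 + 392987757/193) = √(611095951906/300115) = √183399061606269190/300115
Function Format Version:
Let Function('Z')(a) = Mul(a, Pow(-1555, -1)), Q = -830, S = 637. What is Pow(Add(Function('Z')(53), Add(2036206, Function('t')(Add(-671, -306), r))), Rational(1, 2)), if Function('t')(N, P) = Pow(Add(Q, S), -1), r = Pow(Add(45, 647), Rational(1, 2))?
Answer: Mul(Rational(1, 300115), Pow(183399061606269190, Rational(1, 2))) ≈ 1427.0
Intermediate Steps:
r = Mul(2, Pow(173, Rational(1, 2))) (r = Pow(692, Rational(1, 2)) = Mul(2, Pow(173, Rational(1, 2))) ≈ 26.306)
Function('t')(N, P) = Rational(-1, 193) (Function('t')(N, P) = Pow(Add(-830, 637), -1) = Pow(-193, -1) = Rational(-1, 193))
Function('Z')(a) = Mul(Rational(-1, 1555), a) (Function('Z')(a) = Mul(a, Rational(-1, 1555)) = Mul(Rational(-1, 1555), a))
Pow(Add(Function('Z')(53), Add(2036206, Function('t')(Add(-671, -306), r))), Rational(1, 2)) = Pow(Add(Mul(Rational(-1, 1555), 53), Add(2036206, Rational(-1, 193))), Rational(1, 2)) = Pow(Add(Rational(-53, 1555), Rational(392987757, 193)), Rational(1, 2)) = Pow(Rational(611095951906, 300115), Rational(1, 2)) = Mul(Rational(1, 300115), Pow(183399061606269190, Rational(1, 2)))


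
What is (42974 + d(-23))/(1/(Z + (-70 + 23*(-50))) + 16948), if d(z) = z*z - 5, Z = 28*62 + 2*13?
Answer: 23575916/9185817 ≈ 2.5666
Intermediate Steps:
Z = 1762 (Z = 1736 + 26 = 1762)
d(z) = -5 + z**2 (d(z) = z**2 - 5 = -5 + z**2)
(42974 + d(-23))/(1/(Z + (-70 + 23*(-50))) + 16948) = (42974 + (-5 + (-23)**2))/(1/(1762 + (-70 + 23*(-50))) + 16948) = (42974 + (-5 + 529))/(1/(1762 + (-70 - 1150)) + 16948) = (42974 + 524)/(1/(1762 - 1220) + 16948) = 43498/(1/542 + 16948) = 43498/(9185817/542) = 43498*(542/9185817) = 23575916/9185817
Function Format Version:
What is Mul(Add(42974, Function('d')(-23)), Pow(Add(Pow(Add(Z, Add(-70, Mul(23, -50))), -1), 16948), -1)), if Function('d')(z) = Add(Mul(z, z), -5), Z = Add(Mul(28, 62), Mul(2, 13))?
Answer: Rational(23575916, 9185817) ≈ 2.5666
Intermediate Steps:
Z = 1762 (Z = Add(1736, 26) = 1762)
Function('d')(z) = Add(-5, Pow(z, 2)) (Function('d')(z) = Add(Pow(z, 2), -5) = Add(-5, Pow(z, 2)))
Mul(Add(42974, Function('d')(-23)), Pow(Add(Pow(Add(Z, Add(-70, Mul(23, -50))), -1), 16948), -1)) = Mul(Add(42974, Add(-5, Pow(-23, 2))), Pow(Add(Pow(Add(1762, Add(-70, Mul(23, -50))), -1), 16948), -1)) = Mul(Add(42974, Add(-5, 529)), Pow(Add(Pow(Add(1762, Add(-70, -1150)), -1), 16948), -1)) = Mul(Add(42974, 524), Pow(Add(Pow(Add(1762, -1220), -1), 16948), -1)) = Mul(43498, Pow(Add(Pow(542, -1), 16948), -1)) = Mul(43498, Pow(Add(Rational(1, 542), 16948), -1)) = Mul(43498, Pow(Rational(9185817, 542), -1)) = Mul(43498, Rational(542, 9185817)) = Rational(23575916, 9185817)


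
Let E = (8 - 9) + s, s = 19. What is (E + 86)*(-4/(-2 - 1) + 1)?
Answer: 728/3 ≈ 242.67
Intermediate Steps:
E = 18 (E = (8 - 9) + 19 = -1 + 19 = 18)
(E + 86)*(-4/(-2 - 1) + 1) = (18 + 86)*(-4/(-2 - 1) + 1) = 104*(-4/(-3) + 1) = 104*(-4*(-⅓) + 1) = 104*(4/3 + 1) = 104*(7/3) = 728/3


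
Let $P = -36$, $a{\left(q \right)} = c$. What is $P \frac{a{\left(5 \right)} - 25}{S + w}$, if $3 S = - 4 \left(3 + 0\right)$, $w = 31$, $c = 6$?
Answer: $\frac{76}{3} \approx 25.333$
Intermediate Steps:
$a{\left(q \right)} = 6$
$S = -4$ ($S = \frac{\left(-4\right) \left(3 + 0\right)}{3} = \frac{\left(-4\right) 3}{3} = \frac{1}{3} \left(-12\right) = -4$)
$P \frac{a{\left(5 \right)} - 25}{S + w} = - 36 \frac{6 - 25}{-4 + 31} = - 36 \left(- \frac{19}{27}\right) = - 36 \left(\left(-19\right) \frac{1}{27}\right) = \left(-36\right) \left(- \frac{19}{27}\right) = \frac{76}{3}$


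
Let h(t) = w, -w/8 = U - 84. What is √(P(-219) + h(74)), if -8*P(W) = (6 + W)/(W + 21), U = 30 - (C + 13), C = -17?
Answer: √6967257/132 ≈ 19.997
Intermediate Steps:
U = 34 (U = 30 - (-17 + 13) = 30 - 1*(-4) = 30 + 4 = 34)
P(W) = -(6 + W)/(8*(21 + W)) (P(W) = -(6 + W)/(8*(W + 21)) = -(6 + W)/(8*(21 + W)))
w = 400 (w = -8*(34 - 84) = -8*(-50) = 400)
h(t) = 400
√(P(-219) + h(74)) = √((-6 - 1*(-219))/(8*(21 - 219)) + 400) = √((⅛)*(-6 + 219)/(-198) + 400) = √((⅛)*(-1/198)*213 + 400) = √(-71/528 + 400) = √(211129/528) = √6967257/132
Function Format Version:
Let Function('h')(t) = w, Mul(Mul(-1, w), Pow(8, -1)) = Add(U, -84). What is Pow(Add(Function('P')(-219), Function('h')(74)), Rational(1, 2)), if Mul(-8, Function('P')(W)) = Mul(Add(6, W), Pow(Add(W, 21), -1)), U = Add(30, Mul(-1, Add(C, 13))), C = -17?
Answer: Mul(Rational(1, 132), Pow(6967257, Rational(1, 2))) ≈ 19.997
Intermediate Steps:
U = 34 (U = Add(30, Mul(-1, Add(-17, 13))) = Add(30, Mul(-1, -4)) = Add(30, 4) = 34)
Function('P')(W) = Mul(Rational(-1, 8), Pow(Add(21, W), -1), Add(6, W)) (Function('P')(W) = Mul(Rational(-1, 8), Mul(Add(6, W), Pow(Add(W, 21), -1))) = Mul(Rational(-1, 8), Mul(Add(6, W), Pow(Add(21, W), -1))) = Mul(Rational(-1, 8), Mul(Pow(Add(21, W), -1), Add(6, W))) = Mul(Rational(-1, 8), Pow(Add(21, W), -1), Add(6, W)))
w = 400 (w = Mul(-8, Add(34, -84)) = Mul(-8, -50) = 400)
Function('h')(t) = 400
Pow(Add(Function('P')(-219), Function('h')(74)), Rational(1, 2)) = Pow(Add(Mul(Rational(1, 8), Pow(Add(21, -219), -1), Add(-6, Mul(-1, -219))), 400), Rational(1, 2)) = Pow(Add(Mul(Rational(1, 8), Pow(-198, -1), Add(-6, 219)), 400), Rational(1, 2)) = Pow(Add(Mul(Rational(1, 8), Rational(-1, 198), 213), 400), Rational(1, 2)) = Pow(Add(Rational(-71, 528), 400), Rational(1, 2)) = Pow(Rational(211129, 528), Rational(1, 2)) = Mul(Rational(1, 132), Pow(6967257, Rational(1, 2)))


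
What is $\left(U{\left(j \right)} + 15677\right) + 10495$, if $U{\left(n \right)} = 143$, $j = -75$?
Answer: $26315$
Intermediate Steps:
$\left(U{\left(j \right)} + 15677\right) + 10495 = \left(143 + 15677\right) + 10495 = 15820 + 10495 = 26315$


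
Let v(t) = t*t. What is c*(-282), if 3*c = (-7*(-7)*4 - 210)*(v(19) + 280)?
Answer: 843556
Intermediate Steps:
v(t) = t**2
c = -8974/3 (c = ((-7*(-7)*4 - 210)*(19**2 + 280))/3 = ((49*4 - 210)*(361 + 280))/3 = ((196 - 210)*641)/3 = (-14*641)/3 = (1/3)*(-8974) = -8974/3 ≈ -2991.3)
c*(-282) = -8974/3*(-282) = 843556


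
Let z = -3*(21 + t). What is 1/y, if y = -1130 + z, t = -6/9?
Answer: -1/1191 ≈ -0.00083963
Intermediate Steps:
t = -2/3 (t = -6*1/9 = -2/3 ≈ -0.66667)
z = -61 (z = -3*(21 - 2/3) = -3*61/3 = -61)
y = -1191 (y = -1130 - 61 = -1191)
1/y = 1/(-1191) = -1/1191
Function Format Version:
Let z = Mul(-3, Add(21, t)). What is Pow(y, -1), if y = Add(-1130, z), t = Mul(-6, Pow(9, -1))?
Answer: Rational(-1, 1191) ≈ -0.00083963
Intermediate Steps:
t = Rational(-2, 3) (t = Mul(-6, Rational(1, 9)) = Rational(-2, 3) ≈ -0.66667)
z = -61 (z = Mul(-3, Add(21, Rational(-2, 3))) = Mul(-3, Rational(61, 3)) = -61)
y = -1191 (y = Add(-1130, -61) = -1191)
Pow(y, -1) = Pow(-1191, -1) = Rational(-1, 1191)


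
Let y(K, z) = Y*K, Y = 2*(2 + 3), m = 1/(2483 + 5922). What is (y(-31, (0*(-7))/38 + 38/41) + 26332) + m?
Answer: 218714911/8405 ≈ 26022.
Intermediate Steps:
m = 1/8405 ≈ 0.00011898
Y = 10 (Y = 2*5 = 10)
y(K, z) = 10*K
(y(-31, (0*(-7))/38 + 38/41) + 26332) + m = (10*(-31) + 26332) + 1/8405 = (-310 + 26332) + 1/8405 = 26022 + 1/8405 = 218714911/8405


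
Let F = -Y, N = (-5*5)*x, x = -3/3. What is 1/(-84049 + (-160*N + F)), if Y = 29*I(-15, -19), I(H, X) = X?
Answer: -1/87498 ≈ -1.1429e-5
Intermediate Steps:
x = -1 (x = -3*⅓ = -1)
Y = -551 (Y = 29*(-19) = -551)
N = 25 (N = -5*5*(-1) = -25*(-1) = 25)
F = 551 (F = -1*(-551) = 551)
1/(-84049 + (-160*N + F)) = 1/(-84049 + (-160*25 + 551)) = 1/(-84049 + (-4000 + 551)) = 1/(-84049 - 3449) = 1/(-87498) = -1/87498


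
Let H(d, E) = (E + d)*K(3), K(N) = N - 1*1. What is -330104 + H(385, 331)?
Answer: -328672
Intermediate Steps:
K(N) = -1 + N (K(N) = N - 1 = -1 + N)
H(d, E) = 2*E + 2*d (H(d, E) = (E + d)*(-1 + 3) = (E + d)*2 = 2*E + 2*d)
-330104 + H(385, 331) = -330104 + (2*331 + 2*385) = -330104 + (662 + 770) = -330104 + 1432 = -328672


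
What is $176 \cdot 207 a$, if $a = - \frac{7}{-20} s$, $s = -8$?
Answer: $- \frac{510048}{5} \approx -1.0201 \cdot 10^{5}$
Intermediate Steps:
$a = - \frac{14}{5}$ ($a = - \frac{7}{-20} \left(-8\right) = \left(-7\right) \left(- \frac{1}{20}\right) \left(-8\right) = \frac{7}{20} \left(-8\right) = - \frac{14}{5} \approx -2.8$)
$176 \cdot 207 a = 176 \cdot 207 \left(- \frac{14}{5}\right) = 36432 \left(- \frac{14}{5}\right) = - \frac{510048}{5}$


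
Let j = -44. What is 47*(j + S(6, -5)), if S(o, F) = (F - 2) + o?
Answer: -2115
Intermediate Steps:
S(o, F) = -2 + F + o (S(o, F) = (-2 + F) + o = -2 + F + o)
47*(j + S(6, -5)) = 47*(-44 + (-2 - 5 + 6)) = 47*(-44 - 1) = 47*(-45) = -2115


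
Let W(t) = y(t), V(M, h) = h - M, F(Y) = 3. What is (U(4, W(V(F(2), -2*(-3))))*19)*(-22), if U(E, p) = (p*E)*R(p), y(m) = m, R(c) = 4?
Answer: -20064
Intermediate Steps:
W(t) = t
U(E, p) = 4*E*p (U(E, p) = (p*E)*4 = (E*p)*4 = 4*E*p)
(U(4, W(V(F(2), -2*(-3))))*19)*(-22) = ((4*4*(-2*(-3) - 1*3))*19)*(-22) = ((4*4*(6 - 3))*19)*(-22) = ((4*4*3)*19)*(-22) = (48*19)*(-22) = 912*(-22) = -20064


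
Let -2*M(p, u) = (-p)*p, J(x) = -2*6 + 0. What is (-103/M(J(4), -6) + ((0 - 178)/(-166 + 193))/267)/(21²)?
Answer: -943/285768 ≈ -0.0032999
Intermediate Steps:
J(x) = -12 (J(x) = -12 + 0 = -12)
M(p, u) = p²/2 (M(p, u) = -(-p)*p/2 = -(-1)*p²/2 = p²/2)
(-103/M(J(4), -6) + ((0 - 178)/(-166 + 193))/267)/(21²) = (-103/((½)*(-12)²) + ((0 - 178)/(-166 + 193))/267)/(21²) = (-103/((½)*144) - 178/27*(1/267))/441 = (-103/72 - 178*1/27*(1/267))*(1/441) = (-103*1/72 - 178/27*1/267)*(1/441) = (-103/72 - 2/81)*(1/441) = -943/648*1/441 = -943/285768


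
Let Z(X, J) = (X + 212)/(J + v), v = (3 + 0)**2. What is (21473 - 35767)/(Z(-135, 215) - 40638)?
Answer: 457408/1300405 ≈ 0.35174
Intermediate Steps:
v = 9 (v = 3**2 = 9)
Z(X, J) = (212 + X)/(9 + J) (Z(X, J) = (X + 212)/(J + 9) = (212 + X)/(9 + J))
(21473 - 35767)/(Z(-135, 215) - 40638) = (21473 - 35767)/((212 - 135)/(9 + 215) - 40638) = -14294/(77/224 - 40638) = -14294/((1/224)*77 - 40638) = -14294/(11/32 - 40638) = -14294/(-1300405/32) = -14294*(-32/1300405) = 457408/1300405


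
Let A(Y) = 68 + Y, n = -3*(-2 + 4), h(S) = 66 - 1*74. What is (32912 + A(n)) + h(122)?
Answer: 32966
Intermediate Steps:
h(S) = -8 (h(S) = 66 - 74 = -8)
n = -6 (n = -3*2 = -6)
(32912 + A(n)) + h(122) = (32912 + (68 - 6)) - 8 = (32912 + 62) - 8 = 32974 - 8 = 32966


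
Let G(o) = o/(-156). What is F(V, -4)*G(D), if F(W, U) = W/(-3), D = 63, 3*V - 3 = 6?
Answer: 21/52 ≈ 0.40385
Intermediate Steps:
V = 3 (V = 1 + (⅓)*6 = 1 + 2 = 3)
F(W, U) = -W/3 (F(W, U) = W*(-⅓) = -W/3)
G(o) = -o/156 (G(o) = o*(-1/156) = -o/156)
F(V, -4)*G(D) = (-⅓*3)*(-1/156*63) = -1*(-21/52) = 21/52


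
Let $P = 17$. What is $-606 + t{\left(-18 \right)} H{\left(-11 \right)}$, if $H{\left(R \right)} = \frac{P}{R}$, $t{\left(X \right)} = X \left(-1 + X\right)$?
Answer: $- \frac{12480}{11} \approx -1134.5$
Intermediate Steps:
$H{\left(R \right)} = \frac{17}{R}$
$-606 + t{\left(-18 \right)} H{\left(-11 \right)} = -606 + - 18 \left(-1 - 18\right) \frac{17}{-11} = -606 + \left(-18\right) \left(-19\right) 17 \left(- \frac{1}{11}\right) = -606 + 342 \left(- \frac{17}{11}\right) = -606 - \frac{5814}{11} = - \frac{12480}{11}$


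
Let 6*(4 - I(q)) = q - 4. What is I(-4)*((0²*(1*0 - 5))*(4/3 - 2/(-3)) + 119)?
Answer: 1904/3 ≈ 634.67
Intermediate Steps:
I(q) = 14/3 - q/6 (I(q) = 4 - (q - 4)/6 = 4 - (-4 + q)/6 = 4 + (⅔ - q/6) = 14/3 - q/6)
I(-4)*((0²*(1*0 - 5))*(4/3 - 2/(-3)) + 119) = (14/3 - ⅙*(-4))*((0²*(1*0 - 5))*(4/3 - 2/(-3)) + 119) = (14/3 + ⅔)*((0*(0 - 5))*(4*(⅓) - 2*(-⅓)) + 119) = 16*((0*(-5))*(4/3 + ⅔) + 119)/3 = 16*(0*2 + 119)/3 = 16*(0 + 119)/3 = (16/3)*119 = 1904/3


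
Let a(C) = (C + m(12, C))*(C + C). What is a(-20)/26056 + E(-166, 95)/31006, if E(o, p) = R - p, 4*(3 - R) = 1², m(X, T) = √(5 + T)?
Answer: 11200567/403946168 - 5*I*√15/3257 ≈ 0.027728 - 0.0059456*I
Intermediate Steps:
R = 11/4 (R = 3 - ¼*1² = 3 - ¼*1 = 3 - ¼ = 11/4 ≈ 2.7500)
a(C) = 2*C*(C + √(5 + C)) (a(C) = (C + √(5 + C))*(C + C) = (C + √(5 + C))*(2*C) = 2*C*(C + √(5 + C)))
E(o, p) = 11/4 - p
a(-20)/26056 + E(-166, 95)/31006 = (2*(-20)*(-20 + √(5 - 20)))/26056 + (11/4 - 1*95)/31006 = (2*(-20)*(-20 + √(-15)))*(1/26056) + (11/4 - 95)*(1/31006) = (2*(-20)*(-20 + I*√15))*(1/26056) - 369/4*1/31006 = (800 - 40*I*√15)*(1/26056) - 369/124024 = (100/3257 - 5*I*√15/3257) - 369/124024 = 11200567/403946168 - 5*I*√15/3257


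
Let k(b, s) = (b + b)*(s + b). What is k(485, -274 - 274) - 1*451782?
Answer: -512892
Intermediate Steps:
k(b, s) = 2*b*(b + s) (k(b, s) = (2*b)*(b + s) = 2*b*(b + s))
k(485, -274 - 274) - 1*451782 = 2*485*(485 + (-274 - 274)) - 1*451782 = 2*485*(485 - 548) - 451782 = 2*485*(-63) - 451782 = -61110 - 451782 = -512892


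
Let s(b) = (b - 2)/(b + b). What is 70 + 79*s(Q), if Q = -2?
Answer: 149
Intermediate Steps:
s(b) = (-2 + b)/(2*b) (s(b) = (-2 + b)/((2*b)) = (-2 + b)*(1/(2*b)) = (-2 + b)/(2*b))
70 + 79*s(Q) = 70 + 79*((½)*(-2 - 2)/(-2)) = 70 + 79*((½)*(-½)*(-4)) = 70 + 79*1 = 70 + 79 = 149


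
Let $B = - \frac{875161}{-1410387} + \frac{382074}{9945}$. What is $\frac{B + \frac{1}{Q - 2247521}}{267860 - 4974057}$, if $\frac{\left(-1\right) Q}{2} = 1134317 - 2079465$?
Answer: $- \frac{131722362173036}{15879198497924865675} \approx -8.2953 \cdot 10^{-6}$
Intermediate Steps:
$Q = 1890296$ ($Q = - 2 \left(1134317 - 2079465\right) = \left(-2\right) \left(-945148\right) = 1890296$)
$B = \frac{60841742087}{1558477635}$ ($B = \left(-875161\right) \left(- \frac{1}{1410387}\right) + 382074 \cdot \frac{1}{9945} = \frac{875161}{1410387} + \frac{127358}{3315} = \frac{60841742087}{1558477635} \approx 39.039$)
$\frac{B + \frac{1}{Q - 2247521}}{267860 - 4974057} = \frac{\frac{60841742087}{1558477635} + \frac{1}{1890296 - 2247521}}{267860 - 4974057} = \frac{\frac{60841742087}{1558477635} + \frac{1}{-357225}}{-4706197} = \left(\frac{60841742087}{1558477635} - \frac{1}{357225}\right) \left(- \frac{1}{4706197}\right) = \frac{131722362173036}{3374104079775} \left(- \frac{1}{4706197}\right) = - \frac{131722362173036}{15879198497924865675}$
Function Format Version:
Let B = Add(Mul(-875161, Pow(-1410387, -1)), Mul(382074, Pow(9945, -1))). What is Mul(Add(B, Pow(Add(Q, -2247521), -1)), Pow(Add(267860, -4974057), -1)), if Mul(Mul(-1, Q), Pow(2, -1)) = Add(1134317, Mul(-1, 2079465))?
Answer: Rational(-131722362173036, 15879198497924865675) ≈ -8.2953e-6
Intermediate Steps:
Q = 1890296 (Q = Mul(-2, Add(1134317, Mul(-1, 2079465))) = Mul(-2, Add(1134317, -2079465)) = Mul(-2, -945148) = 1890296)
B = Rational(60841742087, 1558477635) (B = Add(Mul(-875161, Rational(-1, 1410387)), Mul(382074, Rational(1, 9945))) = Add(Rational(875161, 1410387), Rational(127358, 3315)) = Rational(60841742087, 1558477635) ≈ 39.039)
Mul(Add(B, Pow(Add(Q, -2247521), -1)), Pow(Add(267860, -4974057), -1)) = Mul(Add(Rational(60841742087, 1558477635), Pow(Add(1890296, -2247521), -1)), Pow(Add(267860, -4974057), -1)) = Mul(Add(Rational(60841742087, 1558477635), Pow(-357225, -1)), Pow(-4706197, -1)) = Mul(Add(Rational(60841742087, 1558477635), Rational(-1, 357225)), Rational(-1, 4706197)) = Mul(Rational(131722362173036, 3374104079775), Rational(-1, 4706197)) = Rational(-131722362173036, 15879198497924865675)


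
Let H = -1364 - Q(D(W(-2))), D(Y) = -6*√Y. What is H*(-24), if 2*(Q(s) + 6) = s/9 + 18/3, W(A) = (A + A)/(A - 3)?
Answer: 32664 - 16*√5/5 ≈ 32657.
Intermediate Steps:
W(A) = 2*A/(-3 + A) (W(A) = (2*A)/(-3 + A) = 2*A/(-3 + A))
Q(s) = -3 + s/18 (Q(s) = -6 + (s/9 + 18/3)/2 = -6 + (s*(⅑) + 18*(⅓))/2 = -6 + (s/9 + 6)/2 = -6 + (6 + s/9)/2 = -6 + (3 + s/18) = -3 + s/18)
H = -1361 + 2*√5/15 (H = -1364 - (-3 + (-6*2*√(-1/(-3 - 2)))/18) = -1364 - (-3 + (-6*2*√(-1/(-5)))/18) = -1364 - (-3 + (-6*2*√5/5)/18) = -1364 - (-3 + (-12*√5/5)/18) = -1364 - (-3 - 2*√5/15) = -1364 + (3 + 2*√5/15) = -1361 + 2*√5/15 ≈ -1360.7)
H*(-24) = (-1361 + 2*√5/15)*(-24) = 32664 - 16*√5/5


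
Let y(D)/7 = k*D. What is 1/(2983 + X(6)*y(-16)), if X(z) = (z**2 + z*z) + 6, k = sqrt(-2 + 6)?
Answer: -1/14489 ≈ -6.9018e-5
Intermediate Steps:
k = 2 (k = sqrt(4) = 2)
X(z) = 6 + 2*z**2 (X(z) = (z**2 + z**2) + 6 = 2*z**2 + 6 = 6 + 2*z**2)
y(D) = 14*D (y(D) = 7*(2*D) = 14*D)
1/(2983 + X(6)*y(-16)) = 1/(2983 + (6 + 2*6**2)*(14*(-16))) = 1/(2983 + (6 + 2*36)*(-224)) = 1/(2983 + (6 + 72)*(-224)) = 1/(2983 + 78*(-224)) = 1/(2983 - 17472) = 1/(-14489) = -1/14489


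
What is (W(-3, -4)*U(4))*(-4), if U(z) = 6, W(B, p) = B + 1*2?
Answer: 24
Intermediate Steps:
W(B, p) = 2 + B (W(B, p) = B + 2 = 2 + B)
(W(-3, -4)*U(4))*(-4) = ((2 - 3)*6)*(-4) = -1*6*(-4) = -6*(-4) = 24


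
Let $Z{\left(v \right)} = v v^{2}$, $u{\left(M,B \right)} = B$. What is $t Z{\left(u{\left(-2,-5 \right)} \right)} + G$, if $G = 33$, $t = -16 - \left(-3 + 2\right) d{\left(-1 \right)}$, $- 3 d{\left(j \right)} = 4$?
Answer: $\frac{6599}{3} \approx 2199.7$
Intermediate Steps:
$d{\left(j \right)} = - \frac{4}{3}$ ($d{\left(j \right)} = \left(- \frac{1}{3}\right) 4 = - \frac{4}{3}$)
$Z{\left(v \right)} = v^{3}$
$t = - \frac{52}{3}$ ($t = -16 - \left(-3 + 2\right) \left(- \frac{4}{3}\right) = -16 - \left(-1\right) \left(- \frac{4}{3}\right) = -16 - \frac{4}{3} = - \frac{52}{3} \approx -17.333$)
$t Z{\left(u{\left(-2,-5 \right)} \right)} + G = - \frac{52 \left(-5\right)^{3}}{3} + 33 = \left(- \frac{52}{3}\right) \left(-125\right) + 33 = \frac{6500}{3} + 33 = \frac{6599}{3}$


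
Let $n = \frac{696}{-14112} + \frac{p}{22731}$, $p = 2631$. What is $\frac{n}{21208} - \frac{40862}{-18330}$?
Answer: $\frac{643492230045481}{288659292361440} \approx 2.2292$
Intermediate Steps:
$n = \frac{295943}{4455276}$ ($n = \frac{696}{-14112} + \frac{2631}{22731} = 696 \left(- \frac{1}{14112}\right) + 2631 \cdot \frac{1}{22731} = - \frac{29}{588} + \frac{877}{7577} = \frac{295943}{4455276} \approx 0.066425$)
$\frac{n}{21208} - \frac{40862}{-18330} = \frac{295943}{4455276 \cdot 21208} - \frac{40862}{-18330} = \frac{295943}{4455276} \cdot \frac{1}{21208} - - \frac{20431}{9165} = \frac{295943}{94487493408} + \frac{20431}{9165} = \frac{643492230045481}{288659292361440}$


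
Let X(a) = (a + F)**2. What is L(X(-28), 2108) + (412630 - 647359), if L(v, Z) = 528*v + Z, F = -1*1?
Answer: 211427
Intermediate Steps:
F = -1
X(a) = (-1 + a)**2 (X(a) = (a - 1)**2 = (-1 + a)**2)
L(v, Z) = Z + 528*v
L(X(-28), 2108) + (412630 - 647359) = (2108 + 528*(-1 - 28)**2) + (412630 - 647359) = (2108 + 528*(-29)**2) - 234729 = (2108 + 528*841) - 234729 = (2108 + 444048) - 234729 = 446156 - 234729 = 211427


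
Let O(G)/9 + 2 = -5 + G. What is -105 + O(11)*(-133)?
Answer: -4893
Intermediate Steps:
O(G) = -63 + 9*G (O(G) = -18 + 9*(-5 + G) = -18 + (-45 + 9*G) = -63 + 9*G)
-105 + O(11)*(-133) = -105 + (-63 + 9*11)*(-133) = -105 + (-63 + 99)*(-133) = -105 + 36*(-133) = -105 - 4788 = -4893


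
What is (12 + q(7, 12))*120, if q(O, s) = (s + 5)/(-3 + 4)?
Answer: 3480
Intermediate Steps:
q(O, s) = 5 + s (q(O, s) = (5 + s)/1 = (5 + s)*1 = 5 + s)
(12 + q(7, 12))*120 = (12 + (5 + 12))*120 = (12 + 17)*120 = 29*120 = 3480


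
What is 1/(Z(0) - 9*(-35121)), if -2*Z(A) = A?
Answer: 1/316089 ≈ 3.1637e-6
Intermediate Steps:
Z(A) = -A/2
1/(Z(0) - 9*(-35121)) = 1/(-½*0 - 9*(-35121)) = 1/(0 + 316089) = 1/316089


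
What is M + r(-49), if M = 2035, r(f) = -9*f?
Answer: 2476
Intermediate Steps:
M + r(-49) = 2035 - 9*(-49) = 2035 + 441 = 2476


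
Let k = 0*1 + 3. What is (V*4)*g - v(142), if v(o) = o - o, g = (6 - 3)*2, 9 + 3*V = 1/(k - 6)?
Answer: -224/3 ≈ -74.667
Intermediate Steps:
k = 3 (k = 0 + 3 = 3)
V = -28/9 (V = -3 + 1/(3*(3 - 6)) = -3 + (1/3)/(-3) = -3 + (1/3)*(-1/3) = -3 - 1/9 = -28/9 ≈ -3.1111)
g = 6 (g = 3*2 = 6)
v(o) = 0
(V*4)*g - v(142) = -28/9*4*6 - 1*0 = -112/9*6 + 0 = -224/3 + 0 = -224/3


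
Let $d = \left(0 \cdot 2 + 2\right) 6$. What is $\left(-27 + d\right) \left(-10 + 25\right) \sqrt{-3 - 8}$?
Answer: $- 225 i \sqrt{11} \approx - 746.24 i$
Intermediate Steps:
$d = 12$ ($d = \left(0 + 2\right) 6 = 2 \cdot 6 = 12$)
$\left(-27 + d\right) \left(-10 + 25\right) \sqrt{-3 - 8} = \left(-27 + 12\right) \left(-10 + 25\right) \sqrt{-3 - 8} = \left(-15\right) 15 \sqrt{-11} = - 225 i \sqrt{11}$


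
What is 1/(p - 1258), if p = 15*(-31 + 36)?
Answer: -1/1183 ≈ -0.00084531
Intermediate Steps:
p = 75 (p = 15*5 = 75)
1/(p - 1258) = 1/(75 - 1258) = 1/(-1183) = -1/1183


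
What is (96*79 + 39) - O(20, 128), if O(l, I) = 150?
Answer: 7473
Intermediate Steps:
(96*79 + 39) - O(20, 128) = (96*79 + 39) - 1*150 = (7584 + 39) - 150 = 7623 - 150 = 7473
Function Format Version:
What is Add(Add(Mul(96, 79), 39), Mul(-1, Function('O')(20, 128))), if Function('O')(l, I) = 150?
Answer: 7473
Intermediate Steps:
Add(Add(Mul(96, 79), 39), Mul(-1, Function('O')(20, 128))) = Add(Add(Mul(96, 79), 39), Mul(-1, 150)) = Add(Add(7584, 39), -150) = Add(7623, -150) = 7473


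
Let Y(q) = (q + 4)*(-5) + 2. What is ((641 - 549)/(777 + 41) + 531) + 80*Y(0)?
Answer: -371735/409 ≈ -908.89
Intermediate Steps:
Y(q) = -18 - 5*q (Y(q) = (4 + q)*(-5) + 2 = (-20 - 5*q) + 2 = -18 - 5*q)
((641 - 549)/(777 + 41) + 531) + 80*Y(0) = ((641 - 549)/(777 + 41) + 531) + 80*(-18 - 5*0) = (92/818 + 531) + 80*(-18 + 0) = (92*(1/818) + 531) + 80*(-18) = (46/409 + 531) - 1440 = 217225/409 - 1440 = -371735/409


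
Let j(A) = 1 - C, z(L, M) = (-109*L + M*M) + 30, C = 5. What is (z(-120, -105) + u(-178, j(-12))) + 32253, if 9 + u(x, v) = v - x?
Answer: 56553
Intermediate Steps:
z(L, M) = 30 + M² - 109*L (z(L, M) = (-109*L + M²) + 30 = (M² - 109*L) + 30 = 30 + M² - 109*L)
j(A) = -4 (j(A) = 1 - 1*5 = 1 - 5 = -4)
u(x, v) = -9 + v - x (u(x, v) = -9 + (v - x) = -9 + v - x)
(z(-120, -105) + u(-178, j(-12))) + 32253 = ((30 + (-105)² - 109*(-120)) + (-9 - 4 - 1*(-178))) + 32253 = ((30 + 11025 + 13080) + (-9 - 4 + 178)) + 32253 = (24135 + 165) + 32253 = 24300 + 32253 = 56553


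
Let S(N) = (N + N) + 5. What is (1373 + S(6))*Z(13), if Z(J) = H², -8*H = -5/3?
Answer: 17375/288 ≈ 60.330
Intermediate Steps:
H = 5/24 (H = -(-5)/(8*3) = -⅛*(-5/3) = 5/24 ≈ 0.20833)
Z(J) = 25/576 (Z(J) = (5/24)² = 25/576)
S(N) = 5 + 2*N (S(N) = 2*N + 5 = 5 + 2*N)
(1373 + S(6))*Z(13) = (1373 + (5 + 2*6))*(25/576) = (1373 + (5 + 12))*(25/576) = (1373 + 17)*(25/576) = 1390*(25/576) = 17375/288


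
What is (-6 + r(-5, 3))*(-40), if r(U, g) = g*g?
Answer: -120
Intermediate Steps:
r(U, g) = g²
(-6 + r(-5, 3))*(-40) = (-6 + 3²)*(-40) = (-6 + 9)*(-40) = 3*(-40) = -120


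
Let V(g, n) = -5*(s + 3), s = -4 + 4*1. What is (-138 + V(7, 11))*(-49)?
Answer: 7497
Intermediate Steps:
s = 0 (s = -4 + 4 = 0)
V(g, n) = -15 (V(g, n) = -5*(0 + 3) = -5*3 = -15)
(-138 + V(7, 11))*(-49) = (-138 - 15)*(-49) = -153*(-49) = 7497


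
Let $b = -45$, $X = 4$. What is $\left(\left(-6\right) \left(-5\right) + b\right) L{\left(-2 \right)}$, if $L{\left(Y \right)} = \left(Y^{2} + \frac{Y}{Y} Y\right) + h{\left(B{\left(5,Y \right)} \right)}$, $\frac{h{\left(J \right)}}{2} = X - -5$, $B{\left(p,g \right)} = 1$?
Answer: $-300$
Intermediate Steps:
$h{\left(J \right)} = 18$ ($h{\left(J \right)} = 2 \left(4 - -5\right) = 2 \left(4 + 5\right) = 2 \cdot 9 = 18$)
$L{\left(Y \right)} = 18 + Y + Y^{2}$ ($L{\left(Y \right)} = \left(Y^{2} + \frac{Y}{Y} Y\right) + 18 = \left(Y^{2} + 1 Y\right) + 18 = \left(Y^{2} + Y\right) + 18 = \left(Y + Y^{2}\right) + 18 = 18 + Y + Y^{2}$)
$\left(\left(-6\right) \left(-5\right) + b\right) L{\left(-2 \right)} = \left(\left(-6\right) \left(-5\right) - 45\right) \left(18 - 2 + \left(-2\right)^{2}\right) = \left(30 - 45\right) \left(18 - 2 + 4\right) = \left(-15\right) 20 = -300$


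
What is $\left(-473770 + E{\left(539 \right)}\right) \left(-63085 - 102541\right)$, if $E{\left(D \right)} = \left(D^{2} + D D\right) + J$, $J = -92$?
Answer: $-17751794680$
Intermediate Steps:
$E{\left(D \right)} = -92 + 2 D^{2}$ ($E{\left(D \right)} = \left(D^{2} + D D\right) - 92 = \left(D^{2} + D^{2}\right) - 92 = 2 D^{2} - 92 = -92 + 2 D^{2}$)
$\left(-473770 + E{\left(539 \right)}\right) \left(-63085 - 102541\right) = \left(-473770 - \left(92 - 2 \cdot 539^{2}\right)\right) \left(-63085 - 102541\right) = \left(-473770 + \left(-92 + 2 \cdot 290521\right)\right) \left(-165626\right) = \left(-473770 + \left(-92 + 581042\right)\right) \left(-165626\right) = \left(-473770 + 580950\right) \left(-165626\right) = 107180 \left(-165626\right) = -17751794680$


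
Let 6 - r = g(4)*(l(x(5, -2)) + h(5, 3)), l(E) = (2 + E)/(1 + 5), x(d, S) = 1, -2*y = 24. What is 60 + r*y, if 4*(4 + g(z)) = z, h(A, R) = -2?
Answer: 42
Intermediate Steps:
y = -12 (y = -1/2*24 = -12)
g(z) = -4 + z/4
l(E) = 1/3 + E/6 (l(E) = (2 + E)/6 = (2 + E)*(1/6) = 1/3 + E/6)
r = 3/2 (r = 6 - (-4 + (1/4)*4)*((1/3 + (1/6)*1) - 2) = 6 - (-4 + 1)*((1/3 + 1/6) - 2) = 6 - (-3)*(1/2 - 2) = 6 - (-3)*(-3)/2 = 6 - 1*9/2 = 6 - 9/2 = 3/2 ≈ 1.5000)
60 + r*y = 60 + (3/2)*(-12) = 60 - 18 = 42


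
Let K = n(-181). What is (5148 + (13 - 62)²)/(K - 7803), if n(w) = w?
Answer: -7549/7984 ≈ -0.94552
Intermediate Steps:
K = -181
(5148 + (13 - 62)²)/(K - 7803) = (5148 + (13 - 62)²)/(-181 - 7803) = (5148 + (-49)²)/(-7984) = (5148 + 2401)*(-1/7984) = 7549*(-1/7984) = -7549/7984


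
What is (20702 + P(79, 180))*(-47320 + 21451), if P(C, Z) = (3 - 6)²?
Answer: -535772859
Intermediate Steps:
P(C, Z) = 9 (P(C, Z) = (-3)² = 9)
(20702 + P(79, 180))*(-47320 + 21451) = (20702 + 9)*(-47320 + 21451) = 20711*(-25869) = -535772859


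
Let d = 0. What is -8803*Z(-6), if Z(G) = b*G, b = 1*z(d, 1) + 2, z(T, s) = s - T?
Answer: 158454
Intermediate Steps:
b = 3 (b = 1*(1 - 1*0) + 2 = 1*(1 + 0) + 2 = 1*1 + 2 = 1 + 2 = 3)
Z(G) = 3*G
-8803*Z(-6) = -26409*(-6) = -8803*(-18) = 158454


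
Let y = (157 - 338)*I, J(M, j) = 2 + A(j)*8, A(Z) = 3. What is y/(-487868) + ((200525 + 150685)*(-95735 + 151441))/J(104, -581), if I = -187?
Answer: 4772447781718829/6342284 ≈ 7.5248e+8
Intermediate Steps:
J(M, j) = 26 (J(M, j) = 2 + 3*8 = 2 + 24 = 26)
y = 33847 (y = (157 - 338)*(-187) = -181*(-187) = 33847)
y/(-487868) + ((200525 + 150685)*(-95735 + 151441))/J(104, -581) = 33847/(-487868) + ((200525 + 150685)*(-95735 + 151441))/26 = 33847*(-1/487868) + (351210*55706)*(1/26) = -33847/487868 + 19564504260*(1/26) = -33847/487868 + 9782252130/13 = 4772447781718829/6342284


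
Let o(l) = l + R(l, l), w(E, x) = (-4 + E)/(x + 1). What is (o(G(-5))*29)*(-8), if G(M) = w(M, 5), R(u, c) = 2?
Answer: -116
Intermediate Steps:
w(E, x) = (-4 + E)/(1 + x)
G(M) = -2/3 + M/6 (G(M) = (-4 + M)/(1 + 5) = (-4 + M)/6 = -2/3 + M/6)
o(l) = 2 + l (o(l) = l + 2 = 2 + l)
(o(G(-5))*29)*(-8) = ((2 + (-2/3 + (1/6)*(-5)))*29)*(-8) = ((2 + (-2/3 - 5/6))*29)*(-8) = ((2 - 3/2)*29)*(-8) = ((1/2)*29)*(-8) = (29/2)*(-8) = -116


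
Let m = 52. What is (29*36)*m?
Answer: 54288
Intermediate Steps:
(29*36)*m = (29*36)*52 = 1044*52 = 54288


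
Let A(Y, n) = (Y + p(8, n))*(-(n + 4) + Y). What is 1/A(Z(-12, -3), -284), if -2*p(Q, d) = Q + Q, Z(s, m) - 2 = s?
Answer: -1/4860 ≈ -0.00020576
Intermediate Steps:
Z(s, m) = 2 + s
p(Q, d) = -Q (p(Q, d) = -(Q + Q)/2 = -Q)
A(Y, n) = (-8 + Y)*(-4 + Y - n) (A(Y, n) = (Y - 1*8)*(-(n + 4) + Y) = (Y - 8)*(-(4 + n) + Y) = (-8 + Y)*((-4 - n) + Y) = (-8 + Y)*(-4 + Y - n))
1/A(Z(-12, -3), -284) = 1/(32 + (2 - 12)² - 12*(2 - 12) + 8*(-284) - 1*(2 - 12)*(-284)) = 1/(32 + (-10)² - 12*(-10) - 2272 - 1*(-10)*(-284)) = 1/(32 + 100 + 120 - 2272 - 2840) = 1/(-4860) = -1/4860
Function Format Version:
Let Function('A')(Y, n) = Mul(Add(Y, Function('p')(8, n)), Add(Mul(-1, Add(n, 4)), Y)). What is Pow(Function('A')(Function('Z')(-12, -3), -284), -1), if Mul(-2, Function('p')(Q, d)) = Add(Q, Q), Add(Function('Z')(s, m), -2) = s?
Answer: Rational(-1, 4860) ≈ -0.00020576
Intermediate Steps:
Function('Z')(s, m) = Add(2, s)
Function('p')(Q, d) = Mul(-1, Q) (Function('p')(Q, d) = Mul(Rational(-1, 2), Add(Q, Q)) = Mul(Rational(-1, 2), Mul(2, Q)) = Mul(-1, Q))
Function('A')(Y, n) = Mul(Add(-8, Y), Add(-4, Y, Mul(-1, n))) (Function('A')(Y, n) = Mul(Add(Y, Mul(-1, 8)), Add(Mul(-1, Add(n, 4)), Y)) = Mul(Add(Y, -8), Add(Mul(-1, Add(4, n)), Y)) = Mul(Add(-8, Y), Add(Add(-4, Mul(-1, n)), Y)) = Mul(Add(-8, Y), Add(-4, Y, Mul(-1, n))))
Pow(Function('A')(Function('Z')(-12, -3), -284), -1) = Pow(Add(32, Pow(Add(2, -12), 2), Mul(-12, Add(2, -12)), Mul(8, -284), Mul(-1, Add(2, -12), -284)), -1) = Pow(Add(32, Pow(-10, 2), Mul(-12, -10), -2272, Mul(-1, -10, -284)), -1) = Pow(Add(32, 100, 120, -2272, -2840), -1) = Pow(-4860, -1) = Rational(-1, 4860)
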